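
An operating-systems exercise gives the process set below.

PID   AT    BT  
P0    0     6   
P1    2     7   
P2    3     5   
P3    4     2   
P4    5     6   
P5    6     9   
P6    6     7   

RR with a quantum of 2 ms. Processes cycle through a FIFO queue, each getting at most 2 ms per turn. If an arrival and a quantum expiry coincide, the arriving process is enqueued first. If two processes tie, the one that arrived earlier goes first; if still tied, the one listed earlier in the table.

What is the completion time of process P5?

42

Schedule: | P0 0-2 | P1 2-4 | P0 4-6 | P2 6-8 | P3 8-10 | P1 10-12 | P4 12-14 | P5 14-16 | P6 16-18 | P0 18-20 | P2 20-22 | P1 22-24 | P4 24-26 | P5 26-28 | P6 28-30 | P2 30-31 | P1 31-32 | P4 32-34 | P5 34-36 | P6 36-38 | P5 38-40 | P6 40-41 | P5 41-42 |
Completion: P0=20  P1=32  P2=31  P3=10  P4=34  P5=42  P6=41
Turnaround (C−A): P0=20  P1=30  P2=28  P3=6  P4=29  P5=36  P6=35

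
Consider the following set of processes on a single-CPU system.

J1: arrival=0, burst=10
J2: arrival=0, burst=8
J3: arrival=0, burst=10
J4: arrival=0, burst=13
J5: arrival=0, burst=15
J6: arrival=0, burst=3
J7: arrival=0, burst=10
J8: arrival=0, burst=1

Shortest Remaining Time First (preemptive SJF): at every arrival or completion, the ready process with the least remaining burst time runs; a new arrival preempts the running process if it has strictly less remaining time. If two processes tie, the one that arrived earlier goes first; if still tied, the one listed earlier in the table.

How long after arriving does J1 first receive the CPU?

Timeline: | J8 0-1 | J6 1-4 | J2 4-12 | J1 12-22 | J3 22-32 | J7 32-42 | J4 42-55 | J5 55-70 |
Completion: J1=22  J2=12  J3=32  J4=55  J5=70  J6=4  J7=42  J8=1
Response(J1) = first start − arrival = 12 − 0 = 12

12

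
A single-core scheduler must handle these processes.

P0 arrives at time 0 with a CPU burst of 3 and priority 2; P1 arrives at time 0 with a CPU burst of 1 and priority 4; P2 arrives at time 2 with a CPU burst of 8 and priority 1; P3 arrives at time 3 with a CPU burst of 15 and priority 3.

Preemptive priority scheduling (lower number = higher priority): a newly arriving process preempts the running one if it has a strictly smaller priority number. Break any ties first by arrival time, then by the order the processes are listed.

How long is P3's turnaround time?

23

Schedule: | P0 0-2 | P2 2-10 | P0 10-11 | P3 11-26 | P1 26-27 |
Completion: P0=11  P1=27  P2=10  P3=26
Turnaround (C−A): P0=11  P1=27  P2=8  P3=23
Turnaround(P3) = completion − arrival = 26 − 3 = 23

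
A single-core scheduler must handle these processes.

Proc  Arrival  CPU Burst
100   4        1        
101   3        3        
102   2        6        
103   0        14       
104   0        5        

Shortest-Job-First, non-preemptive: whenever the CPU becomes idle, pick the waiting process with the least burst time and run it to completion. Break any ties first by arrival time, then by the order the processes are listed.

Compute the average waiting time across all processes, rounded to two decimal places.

5.20

Schedule: | 104 0-5 | 100 5-6 | 101 6-9 | 102 9-15 | 103 15-29 |
Completion: 100=6  101=9  102=15  103=29  104=5
Turnaround (C−A): 100=2  101=6  102=13  103=29  104=5
Waiting times: 100=1, 101=3, 102=7, 103=15, 104=0
Average waiting = (1+3+7+15+0) / 5 = 26/5 = 5.20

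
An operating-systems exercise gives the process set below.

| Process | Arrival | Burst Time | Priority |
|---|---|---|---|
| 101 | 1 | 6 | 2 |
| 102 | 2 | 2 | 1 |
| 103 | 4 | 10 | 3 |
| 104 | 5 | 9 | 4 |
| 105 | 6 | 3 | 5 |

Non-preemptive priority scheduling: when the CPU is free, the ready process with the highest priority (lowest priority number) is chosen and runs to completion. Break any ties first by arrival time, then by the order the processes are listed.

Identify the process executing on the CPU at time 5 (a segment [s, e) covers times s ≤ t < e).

101

Gantt: | idle 0-1 | 101 1-7 | 102 7-9 | 103 9-19 | 104 19-28 | 105 28-31 |
Completion: 101=7  102=9  103=19  104=28  105=31
Turnaround (C−A): 101=6  102=7  103=15  104=23  105=25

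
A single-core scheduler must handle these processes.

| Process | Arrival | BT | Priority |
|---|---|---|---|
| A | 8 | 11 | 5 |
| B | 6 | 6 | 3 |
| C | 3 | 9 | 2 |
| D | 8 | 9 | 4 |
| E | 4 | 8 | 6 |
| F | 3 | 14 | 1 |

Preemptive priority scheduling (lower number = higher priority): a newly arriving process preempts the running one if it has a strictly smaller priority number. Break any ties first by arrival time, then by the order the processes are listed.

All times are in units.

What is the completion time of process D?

Timeline: | idle 0-3 | F 3-17 | C 17-26 | B 26-32 | D 32-41 | A 41-52 | E 52-60 |
Completion: A=52  B=32  C=26  D=41  E=60  F=17

41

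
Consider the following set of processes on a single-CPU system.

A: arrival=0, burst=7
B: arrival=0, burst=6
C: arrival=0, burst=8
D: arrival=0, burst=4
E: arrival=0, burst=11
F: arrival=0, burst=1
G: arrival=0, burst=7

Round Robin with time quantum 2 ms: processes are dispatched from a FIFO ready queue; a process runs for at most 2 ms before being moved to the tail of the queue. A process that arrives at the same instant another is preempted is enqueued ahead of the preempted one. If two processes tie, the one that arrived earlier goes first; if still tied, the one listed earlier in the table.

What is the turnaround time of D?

Schedule: | A 0-2 | B 2-4 | C 4-6 | D 6-8 | E 8-10 | F 10-11 | G 11-13 | A 13-15 | B 15-17 | C 17-19 | D 19-21 | E 21-23 | G 23-25 | A 25-27 | B 27-29 | C 29-31 | E 31-33 | G 33-35 | A 35-36 | C 36-38 | E 38-40 | G 40-41 | E 41-44 |
Completion: A=36  B=29  C=38  D=21  E=44  F=11  G=41
Turnaround(D) = completion − arrival = 21 − 0 = 21

21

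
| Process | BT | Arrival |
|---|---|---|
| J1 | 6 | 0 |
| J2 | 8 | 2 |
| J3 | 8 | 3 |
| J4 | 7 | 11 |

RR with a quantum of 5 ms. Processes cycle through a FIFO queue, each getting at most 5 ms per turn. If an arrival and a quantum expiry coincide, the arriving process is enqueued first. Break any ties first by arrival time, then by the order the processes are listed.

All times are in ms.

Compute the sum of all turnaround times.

Schedule: | J1 0-5 | J2 5-10 | J3 10-15 | J1 15-16 | J2 16-19 | J4 19-24 | J3 24-27 | J4 27-29 |
Completion: J1=16  J2=19  J3=27  J4=29
Turnaround (C−A): J1=16  J2=17  J3=24  J4=18
Turnaround = completion − arrival: J1=16, J2=17, J3=24, J4=18
Total turnaround = 16 + 17 + 24 + 18 = 75

75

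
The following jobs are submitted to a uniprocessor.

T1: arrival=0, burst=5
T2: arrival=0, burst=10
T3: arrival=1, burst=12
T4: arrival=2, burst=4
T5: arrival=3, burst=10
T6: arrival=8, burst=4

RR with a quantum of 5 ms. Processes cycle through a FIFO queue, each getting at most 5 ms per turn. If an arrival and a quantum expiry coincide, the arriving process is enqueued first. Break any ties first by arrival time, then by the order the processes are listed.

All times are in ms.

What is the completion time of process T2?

33

Schedule: | T1 0-5 | T2 5-10 | T3 10-15 | T4 15-19 | T5 19-24 | T6 24-28 | T2 28-33 | T3 33-38 | T5 38-43 | T3 43-45 |
Completion: T1=5  T2=33  T3=45  T4=19  T5=43  T6=28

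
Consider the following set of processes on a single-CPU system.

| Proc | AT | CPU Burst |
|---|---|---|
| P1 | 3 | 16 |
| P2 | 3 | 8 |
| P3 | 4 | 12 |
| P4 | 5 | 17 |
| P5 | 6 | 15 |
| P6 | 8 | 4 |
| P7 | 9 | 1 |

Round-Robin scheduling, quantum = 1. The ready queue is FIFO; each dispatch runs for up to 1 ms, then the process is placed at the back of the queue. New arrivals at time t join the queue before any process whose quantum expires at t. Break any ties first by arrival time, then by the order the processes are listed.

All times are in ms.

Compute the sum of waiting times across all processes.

Gantt: | idle 0-3 | P1 3-4 | P2 4-5 | P3 5-6 | P1 6-7 | P4 7-8 | P2 8-9 | P5 9-10 | P3 10-11 | P1 11-12 | P6 12-13 | P4 13-14 | P7 14-15 | P2 15-16 | P5 16-17 | P3 17-18 | P1 18-19 | P6 19-20 | P4 20-21 | P2 21-22 | P5 22-23 | P3 23-24 | P1 24-25 | P6 25-26 | P4 26-27 | P2 27-28 | P5 28-29 | P3 29-30 | P1 30-31 | P6 31-32 | P4 32-33 | P2 33-34 | P5 34-35 | P3 35-36 | P1 36-37 | P4 37-38 | P2 38-39 | P5 39-40 | P3 40-41 | P1 41-42 | P4 42-43 | P2 43-44 | P5 44-45 | P3 45-46 | P1 46-47 | P4 47-48 | P5 48-49 | P3 49-50 | P1 50-51 | P4 51-52 | P5 52-53 | P3 53-54 | P1 54-55 | P4 55-56 | P5 56-57 | P3 57-58 | P1 58-59 | P4 59-60 | P5 60-61 | P3 61-62 | P1 62-63 | P4 63-64 | P5 64-65 | P1 65-66 | P4 66-67 | P5 67-68 | P1 68-69 | P4 69-70 | P5 70-71 | P1 71-72 | P4 72-73 | P5 73-74 | P4 74-76 |
Completion: P1=72  P2=44  P3=62  P4=76  P5=74  P6=32  P7=15
Turnaround (C−A): P1=69  P2=41  P3=58  P4=71  P5=68  P6=24  P7=6
Waiting = turnaround − burst: P1=53, P2=33, P3=46, P4=54, P5=53, P6=20, P7=5
Total waiting = 53 + 33 + 46 + 54 + 53 + 20 + 5 = 264

264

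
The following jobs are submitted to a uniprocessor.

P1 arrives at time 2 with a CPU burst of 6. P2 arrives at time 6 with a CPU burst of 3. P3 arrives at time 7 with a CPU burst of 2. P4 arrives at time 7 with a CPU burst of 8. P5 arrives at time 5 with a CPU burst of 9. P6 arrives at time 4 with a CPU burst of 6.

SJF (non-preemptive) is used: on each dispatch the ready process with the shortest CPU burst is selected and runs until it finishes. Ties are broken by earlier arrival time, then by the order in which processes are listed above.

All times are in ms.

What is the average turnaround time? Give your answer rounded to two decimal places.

Timeline: | idle 0-2 | P1 2-8 | P3 8-10 | P2 10-13 | P6 13-19 | P4 19-27 | P5 27-36 |
Completion: P1=8  P2=13  P3=10  P4=27  P5=36  P6=19
Turnaround (C−A): P1=6  P2=7  P3=3  P4=20  P5=31  P6=15
Turnaround times: P1=6, P2=7, P3=3, P4=20, P5=31, P6=15
Average turnaround = (6+7+3+20+31+15) / 6 = 82/6 = 13.67

13.67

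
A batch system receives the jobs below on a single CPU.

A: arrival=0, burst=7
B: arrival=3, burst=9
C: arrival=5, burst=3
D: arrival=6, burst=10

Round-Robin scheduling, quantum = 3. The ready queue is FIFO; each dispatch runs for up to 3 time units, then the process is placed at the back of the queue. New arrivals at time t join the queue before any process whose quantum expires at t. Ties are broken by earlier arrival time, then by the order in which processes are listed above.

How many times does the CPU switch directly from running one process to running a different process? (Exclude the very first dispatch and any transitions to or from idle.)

Schedule: | A 0-3 | B 3-6 | A 6-9 | C 9-12 | D 12-15 | B 15-18 | A 18-19 | D 19-22 | B 22-25 | D 25-29 |
Completion: A=19  B=25  C=12  D=29
Turnaround (C−A): A=19  B=22  C=7  D=23

9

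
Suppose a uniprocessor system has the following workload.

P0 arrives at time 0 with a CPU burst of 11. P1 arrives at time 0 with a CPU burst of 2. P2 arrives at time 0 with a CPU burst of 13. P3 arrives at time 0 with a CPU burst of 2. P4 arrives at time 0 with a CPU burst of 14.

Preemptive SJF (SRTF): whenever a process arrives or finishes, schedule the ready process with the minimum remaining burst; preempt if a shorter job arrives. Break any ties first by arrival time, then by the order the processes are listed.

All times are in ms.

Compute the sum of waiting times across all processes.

Schedule: | P1 0-2 | P3 2-4 | P0 4-15 | P2 15-28 | P4 28-42 |
Completion: P0=15  P1=2  P2=28  P3=4  P4=42
Turnaround (C−A): P0=15  P1=2  P2=28  P3=4  P4=42
Waiting = turnaround − burst: P0=4, P1=0, P2=15, P3=2, P4=28
Total waiting = 4 + 0 + 15 + 2 + 28 = 49

49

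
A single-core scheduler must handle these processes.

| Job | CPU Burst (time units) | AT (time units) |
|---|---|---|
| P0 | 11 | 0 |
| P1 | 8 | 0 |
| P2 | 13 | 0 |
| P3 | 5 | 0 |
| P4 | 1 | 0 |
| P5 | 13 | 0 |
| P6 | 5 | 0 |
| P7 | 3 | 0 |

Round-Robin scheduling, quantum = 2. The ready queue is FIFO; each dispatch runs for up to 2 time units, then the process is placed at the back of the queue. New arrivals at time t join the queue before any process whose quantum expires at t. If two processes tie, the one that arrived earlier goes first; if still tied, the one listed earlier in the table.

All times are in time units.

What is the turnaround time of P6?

Schedule: | P0 0-2 | P1 2-4 | P2 4-6 | P3 6-8 | P4 8-9 | P5 9-11 | P6 11-13 | P7 13-15 | P0 15-17 | P1 17-19 | P2 19-21 | P3 21-23 | P5 23-25 | P6 25-27 | P7 27-28 | P0 28-30 | P1 30-32 | P2 32-34 | P3 34-35 | P5 35-37 | P6 37-38 | P0 38-40 | P1 40-42 | P2 42-44 | P5 44-46 | P0 46-48 | P2 48-50 | P5 50-52 | P0 52-53 | P2 53-55 | P5 55-57 | P2 57-58 | P5 58-59 |
Completion: P0=53  P1=42  P2=58  P3=35  P4=9  P5=59  P6=38  P7=28
Turnaround (C−A): P0=53  P1=42  P2=58  P3=35  P4=9  P5=59  P6=38  P7=28
Turnaround(P6) = completion − arrival = 38 − 0 = 38

38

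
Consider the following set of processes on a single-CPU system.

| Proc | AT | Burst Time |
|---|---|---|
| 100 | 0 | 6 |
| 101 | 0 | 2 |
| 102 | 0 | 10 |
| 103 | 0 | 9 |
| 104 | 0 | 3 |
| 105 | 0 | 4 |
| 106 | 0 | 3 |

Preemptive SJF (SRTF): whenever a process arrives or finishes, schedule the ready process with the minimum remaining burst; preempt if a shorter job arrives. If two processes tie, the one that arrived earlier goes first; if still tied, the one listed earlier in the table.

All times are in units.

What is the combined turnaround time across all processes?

Timeline: | 101 0-2 | 104 2-5 | 106 5-8 | 105 8-12 | 100 12-18 | 103 18-27 | 102 27-37 |
Completion: 100=18  101=2  102=37  103=27  104=5  105=12  106=8
Turnaround (C−A): 100=18  101=2  102=37  103=27  104=5  105=12  106=8
Turnaround = completion − arrival: 100=18, 101=2, 102=37, 103=27, 104=5, 105=12, 106=8
Total turnaround = 18 + 2 + 37 + 27 + 5 + 12 + 8 = 109

109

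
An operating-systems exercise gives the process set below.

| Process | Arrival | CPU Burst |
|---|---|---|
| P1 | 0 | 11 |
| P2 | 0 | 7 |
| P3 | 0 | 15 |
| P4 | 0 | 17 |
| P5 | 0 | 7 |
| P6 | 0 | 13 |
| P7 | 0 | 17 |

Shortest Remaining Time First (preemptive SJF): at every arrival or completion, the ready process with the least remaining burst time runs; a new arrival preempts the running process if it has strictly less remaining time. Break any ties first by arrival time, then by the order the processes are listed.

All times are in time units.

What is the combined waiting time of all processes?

207

Timeline: | P2 0-7 | P5 7-14 | P1 14-25 | P6 25-38 | P3 38-53 | P4 53-70 | P7 70-87 |
Completion: P1=25  P2=7  P3=53  P4=70  P5=14  P6=38  P7=87
Turnaround (C−A): P1=25  P2=7  P3=53  P4=70  P5=14  P6=38  P7=87
Waiting = turnaround − burst: P1=14, P2=0, P3=38, P4=53, P5=7, P6=25, P7=70
Total waiting = 14 + 0 + 38 + 53 + 7 + 25 + 70 = 207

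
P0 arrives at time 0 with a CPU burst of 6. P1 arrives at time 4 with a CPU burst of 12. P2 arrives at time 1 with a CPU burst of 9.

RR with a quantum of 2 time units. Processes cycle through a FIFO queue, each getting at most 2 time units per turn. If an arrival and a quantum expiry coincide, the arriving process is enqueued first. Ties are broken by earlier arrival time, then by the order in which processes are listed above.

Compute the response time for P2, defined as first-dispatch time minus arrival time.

Gantt: | P0 0-2 | P2 2-4 | P0 4-6 | P1 6-8 | P2 8-10 | P0 10-12 | P1 12-14 | P2 14-16 | P1 16-18 | P2 18-20 | P1 20-22 | P2 22-23 | P1 23-27 |
Completion: P0=12  P1=27  P2=23
Response(P2) = first start − arrival = 2 − 1 = 1

1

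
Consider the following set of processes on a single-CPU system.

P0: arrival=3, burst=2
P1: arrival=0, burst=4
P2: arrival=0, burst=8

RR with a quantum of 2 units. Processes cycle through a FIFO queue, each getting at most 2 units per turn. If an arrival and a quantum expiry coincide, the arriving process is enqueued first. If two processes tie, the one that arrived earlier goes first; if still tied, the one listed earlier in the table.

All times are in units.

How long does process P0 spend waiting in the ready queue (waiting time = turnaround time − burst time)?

Gantt: | P1 0-2 | P2 2-4 | P1 4-6 | P0 6-8 | P2 8-14 |
Completion: P0=8  P1=6  P2=14
Waiting(P0) = turnaround − burst = 5 − 2 = 3

3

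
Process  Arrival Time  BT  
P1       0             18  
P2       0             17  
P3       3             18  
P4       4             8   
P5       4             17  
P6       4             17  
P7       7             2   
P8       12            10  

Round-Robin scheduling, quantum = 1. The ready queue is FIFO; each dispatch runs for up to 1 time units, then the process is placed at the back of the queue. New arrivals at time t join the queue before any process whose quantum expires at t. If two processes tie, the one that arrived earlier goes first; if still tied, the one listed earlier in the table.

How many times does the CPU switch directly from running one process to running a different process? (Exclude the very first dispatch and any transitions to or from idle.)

Timeline: | P1 0-1 | P2 1-2 | P1 2-3 | P2 3-4 | P3 4-5 | P1 5-6 | P4 6-7 | P5 7-8 | P6 8-9 | P2 9-10 | P3 10-11 | P1 11-12 | P7 12-13 | P4 13-14 | P5 14-15 | P6 15-16 | P2 16-17 | P3 17-18 | P8 18-19 | P1 19-20 | P7 20-21 | P4 21-22 | P5 22-23 | P6 23-24 | P2 24-25 | P3 25-26 | P8 26-27 | P1 27-28 | P4 28-29 | P5 29-30 | P6 30-31 | P2 31-32 | P3 32-33 | P8 33-34 | P1 34-35 | P4 35-36 | P5 36-37 | P6 37-38 | P2 38-39 | P3 39-40 | P8 40-41 | P1 41-42 | P4 42-43 | P5 43-44 | P6 44-45 | P2 45-46 | P3 46-47 | P8 47-48 | P1 48-49 | P4 49-50 | P5 50-51 | P6 51-52 | P2 52-53 | P3 53-54 | P8 54-55 | P1 55-56 | P4 56-57 | P5 57-58 | P6 58-59 | P2 59-60 | P3 60-61 | P8 61-62 | P1 62-63 | P5 63-64 | P6 64-65 | P2 65-66 | P3 66-67 | P8 67-68 | P1 68-69 | P5 69-70 | P6 70-71 | P2 71-72 | P3 72-73 | P8 73-74 | P1 74-75 | P5 75-76 | P6 76-77 | P2 77-78 | P3 78-79 | P8 79-80 | P1 80-81 | P5 81-82 | P6 82-83 | P2 83-84 | P3 84-85 | P1 85-86 | P5 86-87 | P6 87-88 | P2 88-89 | P3 89-90 | P1 90-91 | P5 91-92 | P6 92-93 | P2 93-94 | P3 94-95 | P1 95-96 | P5 96-97 | P6 97-98 | P2 98-99 | P3 99-100 | P1 100-101 | P5 101-102 | P6 102-103 | P3 103-104 | P5 104-105 | P6 105-106 | P3 106-107 |
Completion: P1=101  P2=99  P3=107  P4=57  P5=105  P6=106  P7=21  P8=80

106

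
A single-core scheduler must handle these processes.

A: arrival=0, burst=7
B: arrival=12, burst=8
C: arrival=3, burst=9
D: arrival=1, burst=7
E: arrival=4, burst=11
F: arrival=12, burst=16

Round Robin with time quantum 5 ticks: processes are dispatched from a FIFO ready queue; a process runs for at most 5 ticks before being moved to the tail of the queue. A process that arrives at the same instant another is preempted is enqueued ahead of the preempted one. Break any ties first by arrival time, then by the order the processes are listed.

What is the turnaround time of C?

Schedule: | A 0-5 | D 5-10 | C 10-15 | E 15-20 | A 20-22 | D 22-24 | B 24-29 | F 29-34 | C 34-38 | E 38-43 | B 43-46 | F 46-51 | E 51-52 | F 52-58 |
Completion: A=22  B=46  C=38  D=24  E=52  F=58
Turnaround (C−A): A=22  B=34  C=35  D=23  E=48  F=46
Turnaround(C) = completion − arrival = 38 − 3 = 35

35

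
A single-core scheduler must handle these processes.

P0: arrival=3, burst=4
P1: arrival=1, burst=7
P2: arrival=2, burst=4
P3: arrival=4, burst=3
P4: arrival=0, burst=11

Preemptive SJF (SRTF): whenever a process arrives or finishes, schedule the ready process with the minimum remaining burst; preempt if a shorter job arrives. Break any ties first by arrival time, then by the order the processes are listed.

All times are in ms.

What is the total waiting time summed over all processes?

Timeline: | P4 0-1 | P1 1-2 | P2 2-6 | P3 6-9 | P0 9-13 | P1 13-19 | P4 19-29 |
Completion: P0=13  P1=19  P2=6  P3=9  P4=29
Turnaround (C−A): P0=10  P1=18  P2=4  P3=5  P4=29
Waiting = turnaround − burst: P0=6, P1=11, P2=0, P3=2, P4=18
Total waiting = 6 + 11 + 0 + 2 + 18 = 37

37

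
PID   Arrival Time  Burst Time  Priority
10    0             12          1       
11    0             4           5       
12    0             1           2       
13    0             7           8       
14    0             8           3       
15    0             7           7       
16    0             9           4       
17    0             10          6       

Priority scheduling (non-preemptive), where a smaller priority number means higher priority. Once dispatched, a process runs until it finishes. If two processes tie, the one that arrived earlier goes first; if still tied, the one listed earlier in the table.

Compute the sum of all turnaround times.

263

Schedule: | 10 0-12 | 12 12-13 | 14 13-21 | 16 21-30 | 11 30-34 | 17 34-44 | 15 44-51 | 13 51-58 |
Completion: 10=12  11=34  12=13  13=58  14=21  15=51  16=30  17=44
Turnaround (C−A): 10=12  11=34  12=13  13=58  14=21  15=51  16=30  17=44
Turnaround = completion − arrival: 10=12, 11=34, 12=13, 13=58, 14=21, 15=51, 16=30, 17=44
Total turnaround = 12 + 34 + 13 + 58 + 21 + 51 + 30 + 44 = 263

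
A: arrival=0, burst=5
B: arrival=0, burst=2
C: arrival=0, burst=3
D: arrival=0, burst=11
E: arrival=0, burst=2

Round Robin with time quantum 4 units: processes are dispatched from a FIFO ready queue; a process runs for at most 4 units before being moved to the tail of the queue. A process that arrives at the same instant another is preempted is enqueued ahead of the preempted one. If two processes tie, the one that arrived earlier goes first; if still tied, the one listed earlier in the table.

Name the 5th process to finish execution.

Schedule: | A 0-4 | B 4-6 | C 6-9 | D 9-13 | E 13-15 | A 15-16 | D 16-23 |
Completion: A=16  B=6  C=9  D=23  E=15
Finish order: B → C → E → A → D

D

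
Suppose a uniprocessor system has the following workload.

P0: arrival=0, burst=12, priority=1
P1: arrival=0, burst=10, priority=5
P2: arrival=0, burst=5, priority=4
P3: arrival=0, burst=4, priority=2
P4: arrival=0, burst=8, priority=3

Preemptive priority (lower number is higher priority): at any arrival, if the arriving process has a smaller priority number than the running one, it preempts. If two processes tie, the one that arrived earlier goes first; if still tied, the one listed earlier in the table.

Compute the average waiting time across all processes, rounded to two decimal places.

Timeline: | P0 0-12 | P3 12-16 | P4 16-24 | P2 24-29 | P1 29-39 |
Completion: P0=12  P1=39  P2=29  P3=16  P4=24
Turnaround (C−A): P0=12  P1=39  P2=29  P3=16  P4=24
Waiting times: P0=0, P1=29, P2=24, P3=12, P4=16
Average waiting = (0+29+24+12+16) / 5 = 81/5 = 16.20

16.20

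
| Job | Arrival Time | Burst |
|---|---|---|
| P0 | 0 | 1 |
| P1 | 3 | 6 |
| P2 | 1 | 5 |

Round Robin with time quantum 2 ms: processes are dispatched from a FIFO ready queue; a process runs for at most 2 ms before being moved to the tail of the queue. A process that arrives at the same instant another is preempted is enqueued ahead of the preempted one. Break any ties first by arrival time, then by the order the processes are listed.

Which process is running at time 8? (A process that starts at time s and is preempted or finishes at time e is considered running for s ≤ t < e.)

Timeline: | P0 0-1 | P2 1-3 | P1 3-5 | P2 5-7 | P1 7-9 | P2 9-10 | P1 10-12 |
Completion: P0=1  P1=12  P2=10
Turnaround (C−A): P0=1  P1=9  P2=9

P1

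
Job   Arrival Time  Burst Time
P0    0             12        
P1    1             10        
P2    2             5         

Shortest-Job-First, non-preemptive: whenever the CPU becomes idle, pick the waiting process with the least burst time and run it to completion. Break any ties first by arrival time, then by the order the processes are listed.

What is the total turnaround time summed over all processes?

Timeline: | P0 0-12 | P2 12-17 | P1 17-27 |
Completion: P0=12  P1=27  P2=17
Turnaround = completion − arrival: P0=12, P1=26, P2=15
Total turnaround = 12 + 26 + 15 = 53

53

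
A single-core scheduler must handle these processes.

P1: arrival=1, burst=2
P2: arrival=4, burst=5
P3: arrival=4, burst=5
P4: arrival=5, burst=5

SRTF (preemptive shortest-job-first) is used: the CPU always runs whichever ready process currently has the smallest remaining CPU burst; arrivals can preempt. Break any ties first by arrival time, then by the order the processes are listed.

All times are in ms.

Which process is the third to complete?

Timeline: | idle 0-1 | P1 1-3 | idle 3-4 | P2 4-9 | P3 9-14 | P4 14-19 |
Completion: P1=3  P2=9  P3=14  P4=19
Finish order: P1 → P2 → P3 → P4

P3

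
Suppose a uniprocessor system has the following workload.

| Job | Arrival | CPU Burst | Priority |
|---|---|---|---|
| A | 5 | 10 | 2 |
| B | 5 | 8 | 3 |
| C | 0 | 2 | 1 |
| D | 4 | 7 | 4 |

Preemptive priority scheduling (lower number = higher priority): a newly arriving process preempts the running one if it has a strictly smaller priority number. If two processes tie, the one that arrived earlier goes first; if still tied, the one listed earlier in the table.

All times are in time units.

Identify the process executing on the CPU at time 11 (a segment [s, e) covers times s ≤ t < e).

Schedule: | C 0-2 | idle 2-4 | D 4-5 | A 5-15 | B 15-23 | D 23-29 |
Completion: A=15  B=23  C=2  D=29
Turnaround (C−A): A=10  B=18  C=2  D=25

A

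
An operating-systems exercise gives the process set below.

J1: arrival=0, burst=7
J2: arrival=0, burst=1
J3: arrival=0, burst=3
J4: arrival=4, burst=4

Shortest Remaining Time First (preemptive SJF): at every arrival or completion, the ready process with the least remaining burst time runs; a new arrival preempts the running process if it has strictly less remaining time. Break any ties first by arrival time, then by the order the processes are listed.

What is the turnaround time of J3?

4

Schedule: | J2 0-1 | J3 1-4 | J4 4-8 | J1 8-15 |
Completion: J1=15  J2=1  J3=4  J4=8
Turnaround (C−A): J1=15  J2=1  J3=4  J4=4
Turnaround(J3) = completion − arrival = 4 − 0 = 4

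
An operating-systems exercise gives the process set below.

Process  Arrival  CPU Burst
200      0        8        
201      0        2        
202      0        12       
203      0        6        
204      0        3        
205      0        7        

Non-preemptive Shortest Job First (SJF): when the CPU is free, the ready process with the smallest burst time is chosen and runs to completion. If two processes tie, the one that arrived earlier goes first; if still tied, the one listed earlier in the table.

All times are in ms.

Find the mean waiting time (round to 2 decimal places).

10.33

Schedule: | 201 0-2 | 204 2-5 | 203 5-11 | 205 11-18 | 200 18-26 | 202 26-38 |
Completion: 200=26  201=2  202=38  203=11  204=5  205=18
Turnaround (C−A): 200=26  201=2  202=38  203=11  204=5  205=18
Waiting times: 200=18, 201=0, 202=26, 203=5, 204=2, 205=11
Average waiting = (18+0+26+5+2+11) / 6 = 62/6 = 10.33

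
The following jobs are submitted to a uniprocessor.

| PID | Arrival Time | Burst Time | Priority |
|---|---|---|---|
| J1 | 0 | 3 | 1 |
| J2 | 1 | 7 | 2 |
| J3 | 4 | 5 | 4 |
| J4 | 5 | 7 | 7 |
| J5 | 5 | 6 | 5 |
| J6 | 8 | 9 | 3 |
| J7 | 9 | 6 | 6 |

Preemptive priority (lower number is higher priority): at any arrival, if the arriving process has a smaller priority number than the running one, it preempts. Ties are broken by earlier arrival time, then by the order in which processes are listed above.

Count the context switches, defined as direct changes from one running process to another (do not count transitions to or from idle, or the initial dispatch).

Timeline: | J1 0-3 | J2 3-10 | J6 10-19 | J3 19-24 | J5 24-30 | J7 30-36 | J4 36-43 |
Completion: J1=3  J2=10  J3=24  J4=43  J5=30  J6=19  J7=36

6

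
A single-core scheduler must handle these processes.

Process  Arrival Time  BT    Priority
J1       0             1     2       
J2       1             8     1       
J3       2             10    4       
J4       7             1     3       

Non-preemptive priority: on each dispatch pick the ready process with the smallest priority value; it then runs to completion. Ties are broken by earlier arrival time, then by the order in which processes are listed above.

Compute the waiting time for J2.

0

Timeline: | J1 0-1 | J2 1-9 | J4 9-10 | J3 10-20 |
Completion: J1=1  J2=9  J3=20  J4=10
Waiting(J2) = turnaround − burst = 8 − 8 = 0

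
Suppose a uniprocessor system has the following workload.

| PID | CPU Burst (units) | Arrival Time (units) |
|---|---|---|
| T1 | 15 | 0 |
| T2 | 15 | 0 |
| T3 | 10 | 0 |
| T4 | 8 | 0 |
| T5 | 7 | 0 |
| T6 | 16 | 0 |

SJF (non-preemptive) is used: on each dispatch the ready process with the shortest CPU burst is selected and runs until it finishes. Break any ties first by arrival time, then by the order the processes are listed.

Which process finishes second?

T4

Timeline: | T5 0-7 | T4 7-15 | T3 15-25 | T1 25-40 | T2 40-55 | T6 55-71 |
Completion: T1=40  T2=55  T3=25  T4=15  T5=7  T6=71
Finish order: T5 → T4 → T3 → T1 → T2 → T6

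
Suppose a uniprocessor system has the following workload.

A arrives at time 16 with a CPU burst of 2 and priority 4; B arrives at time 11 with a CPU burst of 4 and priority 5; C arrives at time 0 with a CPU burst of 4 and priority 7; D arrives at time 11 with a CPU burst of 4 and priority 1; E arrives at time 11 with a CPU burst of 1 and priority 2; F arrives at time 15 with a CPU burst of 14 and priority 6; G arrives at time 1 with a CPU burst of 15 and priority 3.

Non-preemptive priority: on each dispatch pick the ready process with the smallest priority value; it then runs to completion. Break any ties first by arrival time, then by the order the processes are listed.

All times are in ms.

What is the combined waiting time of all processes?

Schedule: | C 0-4 | G 4-19 | D 19-23 | E 23-24 | A 24-26 | B 26-30 | F 30-44 |
Completion: A=26  B=30  C=4  D=23  E=24  F=44  G=19
Turnaround (C−A): A=10  B=19  C=4  D=12  E=13  F=29  G=18
Waiting = turnaround − burst: A=8, B=15, C=0, D=8, E=12, F=15, G=3
Total waiting = 8 + 15 + 0 + 8 + 12 + 15 + 3 = 61

61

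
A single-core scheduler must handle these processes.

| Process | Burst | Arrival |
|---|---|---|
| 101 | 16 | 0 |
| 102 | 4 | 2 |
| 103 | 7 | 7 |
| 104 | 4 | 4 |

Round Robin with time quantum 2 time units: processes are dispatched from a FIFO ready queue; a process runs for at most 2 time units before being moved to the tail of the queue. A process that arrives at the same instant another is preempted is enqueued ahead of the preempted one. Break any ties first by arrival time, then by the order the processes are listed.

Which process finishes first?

Gantt: | 101 0-2 | 102 2-4 | 101 4-6 | 104 6-8 | 102 8-10 | 101 10-12 | 103 12-14 | 104 14-16 | 101 16-18 | 103 18-20 | 101 20-22 | 103 22-24 | 101 24-26 | 103 26-27 | 101 27-31 |
Completion: 101=31  102=10  103=27  104=16
Turnaround (C−A): 101=31  102=8  103=20  104=12
Finish order: 102 → 104 → 103 → 101

102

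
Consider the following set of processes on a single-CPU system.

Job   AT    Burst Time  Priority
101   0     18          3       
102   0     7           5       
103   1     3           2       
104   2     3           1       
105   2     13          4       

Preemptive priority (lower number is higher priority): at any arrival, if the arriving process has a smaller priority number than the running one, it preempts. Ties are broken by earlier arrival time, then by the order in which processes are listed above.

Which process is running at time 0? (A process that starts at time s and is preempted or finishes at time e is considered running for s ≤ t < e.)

101

Schedule: | 101 0-1 | 103 1-2 | 104 2-5 | 103 5-7 | 101 7-24 | 105 24-37 | 102 37-44 |
Completion: 101=24  102=44  103=7  104=5  105=37
Turnaround (C−A): 101=24  102=44  103=6  104=3  105=35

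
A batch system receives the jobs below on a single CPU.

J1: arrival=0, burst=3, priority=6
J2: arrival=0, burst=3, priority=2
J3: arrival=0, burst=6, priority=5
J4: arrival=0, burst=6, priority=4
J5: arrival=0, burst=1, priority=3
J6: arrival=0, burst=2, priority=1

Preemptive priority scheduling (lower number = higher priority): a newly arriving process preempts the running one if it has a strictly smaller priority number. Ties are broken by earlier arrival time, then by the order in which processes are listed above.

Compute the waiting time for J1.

Schedule: | J6 0-2 | J2 2-5 | J5 5-6 | J4 6-12 | J3 12-18 | J1 18-21 |
Completion: J1=21  J2=5  J3=18  J4=12  J5=6  J6=2
Turnaround (C−A): J1=21  J2=5  J3=18  J4=12  J5=6  J6=2
Waiting(J1) = turnaround − burst = 21 − 3 = 18

18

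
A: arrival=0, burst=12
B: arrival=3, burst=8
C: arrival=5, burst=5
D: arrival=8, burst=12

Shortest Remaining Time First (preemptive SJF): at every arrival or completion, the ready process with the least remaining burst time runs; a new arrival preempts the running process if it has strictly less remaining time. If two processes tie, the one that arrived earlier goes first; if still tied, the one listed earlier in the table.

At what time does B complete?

Timeline: | A 0-3 | B 3-5 | C 5-10 | B 10-16 | A 16-25 | D 25-37 |
Completion: A=25  B=16  C=10  D=37

16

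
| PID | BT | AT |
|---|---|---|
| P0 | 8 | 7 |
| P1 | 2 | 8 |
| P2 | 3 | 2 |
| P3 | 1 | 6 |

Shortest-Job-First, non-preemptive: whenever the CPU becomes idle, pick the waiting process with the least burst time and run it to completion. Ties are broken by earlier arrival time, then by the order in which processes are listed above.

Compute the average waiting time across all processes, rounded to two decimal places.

Timeline: | idle 0-2 | P2 2-5 | idle 5-6 | P3 6-7 | P0 7-15 | P1 15-17 |
Completion: P0=15  P1=17  P2=5  P3=7
Waiting times: P0=0, P1=7, P2=0, P3=0
Average waiting = (0+7+0+0) / 4 = 7/4 = 1.75

1.75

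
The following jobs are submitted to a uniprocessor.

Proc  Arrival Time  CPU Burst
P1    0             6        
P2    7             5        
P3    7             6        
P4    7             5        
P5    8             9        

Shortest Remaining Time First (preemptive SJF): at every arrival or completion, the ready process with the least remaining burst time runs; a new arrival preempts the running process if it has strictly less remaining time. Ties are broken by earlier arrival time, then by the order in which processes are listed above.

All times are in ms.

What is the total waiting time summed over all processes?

30

Schedule: | P1 0-6 | idle 6-7 | P2 7-12 | P4 12-17 | P3 17-23 | P5 23-32 |
Completion: P1=6  P2=12  P3=23  P4=17  P5=32
Turnaround (C−A): P1=6  P2=5  P3=16  P4=10  P5=24
Waiting = turnaround − burst: P1=0, P2=0, P3=10, P4=5, P5=15
Total waiting = 0 + 0 + 10 + 5 + 15 = 30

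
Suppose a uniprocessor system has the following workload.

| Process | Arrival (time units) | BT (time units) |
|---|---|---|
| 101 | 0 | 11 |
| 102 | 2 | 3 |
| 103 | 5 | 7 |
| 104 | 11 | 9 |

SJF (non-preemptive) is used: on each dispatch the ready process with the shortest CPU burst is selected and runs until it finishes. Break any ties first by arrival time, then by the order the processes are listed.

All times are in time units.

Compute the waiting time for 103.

Schedule: | 101 0-11 | 102 11-14 | 103 14-21 | 104 21-30 |
Completion: 101=11  102=14  103=21  104=30
Turnaround (C−A): 101=11  102=12  103=16  104=19
Waiting(103) = turnaround − burst = 16 − 7 = 9

9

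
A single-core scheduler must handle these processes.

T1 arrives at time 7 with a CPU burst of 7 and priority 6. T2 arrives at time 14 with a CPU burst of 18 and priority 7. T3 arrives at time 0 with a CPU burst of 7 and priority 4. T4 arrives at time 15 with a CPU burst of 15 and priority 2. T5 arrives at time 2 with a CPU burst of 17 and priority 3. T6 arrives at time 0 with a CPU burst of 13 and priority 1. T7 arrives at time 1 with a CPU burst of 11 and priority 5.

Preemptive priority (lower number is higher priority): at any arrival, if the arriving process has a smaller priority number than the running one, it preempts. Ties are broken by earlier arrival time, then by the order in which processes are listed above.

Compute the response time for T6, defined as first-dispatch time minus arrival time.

0

Timeline: | T6 0-13 | T5 13-15 | T4 15-30 | T5 30-45 | T3 45-52 | T7 52-63 | T1 63-70 | T2 70-88 |
Completion: T1=70  T2=88  T3=52  T4=30  T5=45  T6=13  T7=63
Turnaround (C−A): T1=63  T2=74  T3=52  T4=15  T5=43  T6=13  T7=62
Response(T6) = first start − arrival = 0 − 0 = 0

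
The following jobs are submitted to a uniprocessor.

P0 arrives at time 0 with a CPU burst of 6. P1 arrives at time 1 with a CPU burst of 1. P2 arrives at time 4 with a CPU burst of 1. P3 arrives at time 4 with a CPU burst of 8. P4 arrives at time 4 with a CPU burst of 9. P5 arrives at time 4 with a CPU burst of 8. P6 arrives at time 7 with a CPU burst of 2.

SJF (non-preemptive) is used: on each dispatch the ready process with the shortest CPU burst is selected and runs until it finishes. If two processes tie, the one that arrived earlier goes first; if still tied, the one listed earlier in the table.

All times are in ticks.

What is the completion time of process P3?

18

Gantt: | P0 0-6 | P1 6-7 | P2 7-8 | P6 8-10 | P3 10-18 | P5 18-26 | P4 26-35 |
Completion: P0=6  P1=7  P2=8  P3=18  P4=35  P5=26  P6=10
Turnaround (C−A): P0=6  P1=6  P2=4  P3=14  P4=31  P5=22  P6=3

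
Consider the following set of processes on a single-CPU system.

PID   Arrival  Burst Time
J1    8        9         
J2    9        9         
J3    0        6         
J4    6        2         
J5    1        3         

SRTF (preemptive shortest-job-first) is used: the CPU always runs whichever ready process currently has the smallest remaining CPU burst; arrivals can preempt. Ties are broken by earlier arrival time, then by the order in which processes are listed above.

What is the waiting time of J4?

Gantt: | J3 0-1 | J5 1-4 | J3 4-6 | J4 6-8 | J3 8-11 | J1 11-20 | J2 20-29 |
Completion: J1=20  J2=29  J3=11  J4=8  J5=4
Waiting(J4) = turnaround − burst = 2 − 2 = 0

0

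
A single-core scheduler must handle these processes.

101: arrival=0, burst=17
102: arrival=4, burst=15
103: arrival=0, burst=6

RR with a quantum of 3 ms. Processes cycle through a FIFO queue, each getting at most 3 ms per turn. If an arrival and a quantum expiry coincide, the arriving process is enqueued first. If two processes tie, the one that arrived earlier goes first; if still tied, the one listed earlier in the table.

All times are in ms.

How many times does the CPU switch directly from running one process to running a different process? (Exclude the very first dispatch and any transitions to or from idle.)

12

Schedule: | 101 0-3 | 103 3-6 | 101 6-9 | 102 9-12 | 103 12-15 | 101 15-18 | 102 18-21 | 101 21-24 | 102 24-27 | 101 27-30 | 102 30-33 | 101 33-35 | 102 35-38 |
Completion: 101=35  102=38  103=15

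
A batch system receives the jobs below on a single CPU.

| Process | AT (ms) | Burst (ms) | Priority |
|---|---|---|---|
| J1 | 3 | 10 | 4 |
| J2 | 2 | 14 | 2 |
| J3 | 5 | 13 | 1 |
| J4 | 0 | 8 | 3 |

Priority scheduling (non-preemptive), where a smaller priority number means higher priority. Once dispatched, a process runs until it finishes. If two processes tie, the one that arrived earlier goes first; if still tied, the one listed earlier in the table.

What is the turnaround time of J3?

16

Schedule: | J4 0-8 | J3 8-21 | J2 21-35 | J1 35-45 |
Completion: J1=45  J2=35  J3=21  J4=8
Turnaround (C−A): J1=42  J2=33  J3=16  J4=8
Turnaround(J3) = completion − arrival = 21 − 5 = 16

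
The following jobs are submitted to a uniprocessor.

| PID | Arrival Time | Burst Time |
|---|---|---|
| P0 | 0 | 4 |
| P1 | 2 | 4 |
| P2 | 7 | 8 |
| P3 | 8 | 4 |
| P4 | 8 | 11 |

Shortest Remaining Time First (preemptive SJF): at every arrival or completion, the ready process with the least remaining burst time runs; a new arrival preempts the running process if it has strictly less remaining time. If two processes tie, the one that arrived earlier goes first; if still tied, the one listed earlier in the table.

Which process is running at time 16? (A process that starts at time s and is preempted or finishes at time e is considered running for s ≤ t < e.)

Timeline: | P0 0-4 | P1 4-8 | P3 8-12 | P2 12-20 | P4 20-31 |
Completion: P0=4  P1=8  P2=20  P3=12  P4=31
Turnaround (C−A): P0=4  P1=6  P2=13  P3=4  P4=23

P2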